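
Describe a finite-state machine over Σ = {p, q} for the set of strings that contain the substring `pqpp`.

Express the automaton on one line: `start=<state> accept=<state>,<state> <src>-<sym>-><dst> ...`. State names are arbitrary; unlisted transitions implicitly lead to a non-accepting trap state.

start=A accept=E A-p->B A-q->A B-p->B B-q->C C-p->D C-q->A D-p->E D-q->C E-p->E E-q->E

States A..D record the length of the longest prefix of `pqpp` that matches the current input suffix. Reaching E means `pqpp` has been seen, and we stay there forever. Accept from E.
With 5 states:
       p  q 
>  A   B  A 
   B   B  C 
   C   D  A 
   D   E  C 
 * E   E  E 
(> = start, * = accepting)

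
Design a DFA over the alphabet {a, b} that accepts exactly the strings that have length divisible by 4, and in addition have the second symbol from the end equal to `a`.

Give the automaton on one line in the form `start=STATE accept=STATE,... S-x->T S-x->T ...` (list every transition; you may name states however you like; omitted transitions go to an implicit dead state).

Handle the two conditions separately and then intersect. One (4 states) tracks the input length modulo 4; the other (7 states) tracks the last 2 symbols read. Each combined state is a pair, one component from each; accept when both components accept. Equivalent product states are then merged.
6 states suffice.
        a   b  
>  S0   S1  S1 
   S1   S2  S2 
   S2   S3  S4 
   S3   S5  S5 
   S4   S0  S0 
 * S5   S1  S1 
(> = start, * = accepting)

start=S0 accept=S5 S0-a->S1 S0-b->S1 S1-a->S2 S1-b->S2 S2-a->S3 S2-b->S4 S3-a->S5 S3-b->S5 S4-a->S0 S4-b->S0 S5-a->S1 S5-b->S1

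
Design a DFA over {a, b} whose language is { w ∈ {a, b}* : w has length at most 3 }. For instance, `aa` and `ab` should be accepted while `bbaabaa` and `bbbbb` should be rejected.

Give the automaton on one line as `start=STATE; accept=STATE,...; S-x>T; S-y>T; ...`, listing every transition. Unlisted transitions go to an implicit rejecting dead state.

start=q0; accept=q0,q1,q2,q3; q0-a>q1; q0-b>q1; q1-a>q2; q1-b>q2; q2-a>q3; q2-b>q3; q3-a>q4; q3-b>q4; q4-a>q4; q4-b>q4

Count input length up to 4: every symbol moves from q0 toward q4, which means 'more than 3' and absorbs. Accept from {q0, q1, q2, q3}.
5 states suffice.
        a   b  
>* q0   q1  q1 
 * q1   q2  q2 
 * q2   q3  q3 
 * q3   q4  q4 
   q4   q4  q4 
(> = start, * = accepting)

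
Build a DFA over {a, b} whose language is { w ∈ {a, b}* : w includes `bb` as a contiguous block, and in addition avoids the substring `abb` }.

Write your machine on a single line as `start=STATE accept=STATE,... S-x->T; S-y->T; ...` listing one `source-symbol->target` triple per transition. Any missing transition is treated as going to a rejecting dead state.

start=s0; accept=s3,s4,s5; s0-a->s1; s0-b->s2; s1-a->s1; s1-b->s1; s2-a->s1; s2-b->s3; s3-a->s4; s3-b->s3; s4-a->s4; s4-b->s5; s5-a->s4; s5-b->s1

Handle the two conditions separately and then intersect. One (3 states) tracks whether and how much of `bb` has been seen; the other (4 states) tracks partial matches of the forbidden pattern `abb`. Each combined state is a pair, one component from each; accept when both components accept. Minimizing collapses redundant product states.
A 6-state machine:
        a   b  
>  s0   s1  s2 
   s1   s1  s1 
   s2   s1  s3 
 * s3   s4  s3 
 * s4   s4  s5 
 * s5   s4  s1 
(> = start, * = accepting)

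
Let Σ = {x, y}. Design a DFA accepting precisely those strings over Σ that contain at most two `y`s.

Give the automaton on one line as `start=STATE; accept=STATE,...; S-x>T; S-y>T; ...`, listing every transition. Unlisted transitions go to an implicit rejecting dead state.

Count `y`s, saturating at 3: states s0 through s2 mean 0 through 2 `y`s seen; s3 means more than 2. Each `y` increments (capped at s3); other symbols loop. Accept from {s0, s1, s2}.
4 states suffice.
        x   y  
>* s0   s0  s1 
 * s1   s1  s2 
 * s2   s2  s3 
   s3   s3  s3 
(> = start, * = accepting)

start=s0; accept=s0,s1,s2; s0-x>s0; s0-y>s1; s1-x>s1; s1-y>s2; s2-x>s2; s2-y>s3; s3-x>s3; s3-y>s3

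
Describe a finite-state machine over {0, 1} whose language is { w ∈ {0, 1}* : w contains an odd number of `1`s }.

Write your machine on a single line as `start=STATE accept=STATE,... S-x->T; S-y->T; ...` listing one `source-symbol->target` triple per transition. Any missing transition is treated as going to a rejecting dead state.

start=q0; accept=q1; q0-0->q0; q0-1->q1; q1-0->q1; q1-1->q0

Keep the running count of `1`s modulo 2: each `1` advances along the cycle q0 → q1 → q0 while other symbols loop. Accept at q1.
With 2 states:
        0   1  
>  q0   q0  q1 
 * q1   q1  q0 
(> = start, * = accepting)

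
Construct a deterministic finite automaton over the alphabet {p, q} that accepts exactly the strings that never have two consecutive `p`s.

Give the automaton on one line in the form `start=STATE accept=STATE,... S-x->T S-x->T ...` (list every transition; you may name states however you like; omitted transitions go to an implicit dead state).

Track partial matches of the forbidden pattern `pp`. State S2 is a dead state reached once `pp` has occurred; every other state accepts. S0 means no part of `pp` is currently matched.
        p   q  
>* S0   S1  S0 
 * S1   S2  S0 
   S2   S2  S2 
(> = start, * = accepting)

start=S0 accept=S0,S1 S0-p->S1 S0-q->S0 S1-p->S2 S1-q->S0 S2-p->S2 S2-q->S2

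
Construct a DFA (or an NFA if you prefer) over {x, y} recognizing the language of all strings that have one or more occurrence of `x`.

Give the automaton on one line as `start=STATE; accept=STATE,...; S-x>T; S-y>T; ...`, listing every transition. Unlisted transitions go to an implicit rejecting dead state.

start=q0; accept=q1,q2; q0-x>q1; q0-y>q0; q1-x>q2; q1-y>q1; q2-x>q2; q2-y>q2

Only the number of `x`s matters, and only up to 2. Make a chain q0 → q1 → q2 advanced by each `x` (with q2 absorbing); every other symbol self-loops. The accepting set is {q1, q2}.
With 3 states:
        x   y  
>  q0   q1  q0 
 * q1   q2  q1 
 * q2   q2  q2 
(> = start, * = accepting)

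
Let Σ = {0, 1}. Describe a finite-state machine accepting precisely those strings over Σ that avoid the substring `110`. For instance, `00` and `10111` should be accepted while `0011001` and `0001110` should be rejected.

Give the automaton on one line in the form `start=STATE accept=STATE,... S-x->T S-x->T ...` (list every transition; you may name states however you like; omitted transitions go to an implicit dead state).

This is the complement of 'contains `110`'. Use the same substring-matching states — S0 through S3 holding how much of `110` has just been matched — but flip the accepting set: everything except the trap S3 accepts.
A 4-state machine:
        0   1  
>* S0   S0  S1 
 * S1   S0  S2 
 * S2   S3  S2 
   S3   S3  S3 
(> = start, * = accepting)

start=S0 accept=S0,S1,S2 S0-0->S0 S0-1->S1 S1-0->S0 S1-1->S2 S2-0->S3 S2-1->S2 S3-0->S3 S3-1->S3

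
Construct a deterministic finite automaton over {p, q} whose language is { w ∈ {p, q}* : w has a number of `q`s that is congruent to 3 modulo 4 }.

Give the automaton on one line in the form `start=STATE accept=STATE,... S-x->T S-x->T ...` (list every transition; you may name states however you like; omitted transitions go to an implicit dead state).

Keep the running count of `q`s modulo 4: each `q` advances along the cycle s0 → s1 → s2 → s3 → s0 while other symbols loop. Accept at s3.
A 4-state machine:
        p   q  
>  s0   s0  s1 
   s1   s1  s2 
   s2   s2  s3 
 * s3   s3  s0 
(> = start, * = accepting)

start=s0 accept=s3 s0-p->s0 s0-q->s1 s1-p->s1 s1-q->s2 s2-p->s2 s2-q->s3 s3-p->s3 s3-q->s0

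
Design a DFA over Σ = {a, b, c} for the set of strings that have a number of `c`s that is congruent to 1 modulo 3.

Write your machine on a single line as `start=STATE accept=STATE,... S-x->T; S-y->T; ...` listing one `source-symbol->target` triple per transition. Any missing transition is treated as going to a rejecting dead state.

start=s0; accept=s1; s0-a->s0; s0-b->s0; s0-c->s1; s1-a->s1; s1-b->s1; s1-c->s2; s2-a->s2; s2-b->s2; s2-c->s0

The only thing that matters is how many `c`s have appeared, reduced mod 3. Use one state per residue: s0 for 0, …, s2 for 2. Reading `c` moves to the next residue; anything else stays put. s1 is accepting.
With 3 states:
        a   b   c  
>  s0   s0  s0  s1 
 * s1   s1  s1  s2 
   s2   s2  s2  s0 
(> = start, * = accepting)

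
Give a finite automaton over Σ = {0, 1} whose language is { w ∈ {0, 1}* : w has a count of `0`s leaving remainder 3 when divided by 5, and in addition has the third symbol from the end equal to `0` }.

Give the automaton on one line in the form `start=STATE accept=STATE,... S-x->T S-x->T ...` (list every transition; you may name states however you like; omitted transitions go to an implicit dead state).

Run two small machines in parallel and take their product. The first has 5 states tracking the count of `0`s modulo 5; the second has 15 states tracking the last 3 symbols read. A product state is a pair (one from each), accepting exactly when both do. After merging equivalent states the machine shrinks.
With 16 states:
          0    1  
>  S0     S1   S0 
   S1     S2   S3 
   S2     S4   S5 
   S3     S6   S3 
 * S4     S7   S8 
   S5     S9  S10 
   S6    S11   S5 
   S7     S0   S7 
 * S8     S7  S12 
 * S9     S7  S13 
   S10   S14  S10 
   S11    S7   S8 
 * S12    S7  S15 
   S13    S7  S12 
   S14    S7  S13 
   S15    S7  S15 
(> = start, * = accepting)

start=S0 accept=S4,S8,S9,S12 S0-0->S1 S0-1->S0 S1-0->S2 S1-1->S3 S2-0->S4 S2-1->S5 S3-0->S6 S3-1->S3 S4-0->S7 S4-1->S8 S5-0->S9 S5-1->S10 S6-0->S11 S6-1->S5 S7-0->S0 S7-1->S7 S8-0->S7 S8-1->S12 S9-0->S7 S9-1->S13 S10-0->S14 S10-1->S10 S11-0->S7 S11-1->S8 S12-0->S7 S12-1->S15 S13-0->S7 S13-1->S12 S14-0->S7 S14-1->S13 S15-0->S7 S15-1->S15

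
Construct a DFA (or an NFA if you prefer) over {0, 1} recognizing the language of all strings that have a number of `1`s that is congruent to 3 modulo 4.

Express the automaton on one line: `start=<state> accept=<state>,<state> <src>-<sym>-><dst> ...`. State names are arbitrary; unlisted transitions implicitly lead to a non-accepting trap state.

Keep the running count of `1`s modulo 4: each `1` advances along the cycle q0 → q1 → q2 → q3 → q0 while other symbols loop. Accept at q3.
A 4-state machine:
        0   1  
>  q0   q0  q1 
   q1   q1  q2 
   q2   q2  q3 
 * q3   q3  q0 
(> = start, * = accepting)

start=q0 accept=q3 q0-0->q0 q0-1->q1 q1-0->q1 q1-1->q2 q2-0->q2 q2-1->q3 q3-0->q3 q3-1->q0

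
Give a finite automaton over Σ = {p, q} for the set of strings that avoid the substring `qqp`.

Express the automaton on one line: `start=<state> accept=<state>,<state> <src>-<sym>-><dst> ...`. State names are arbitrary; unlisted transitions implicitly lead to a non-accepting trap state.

start=A accept=A,B,C A-p->A A-q->B B-p->A B-q->C C-p->D C-q->C D-p->D D-q->D

This is the complement of 'contains `qqp`'. Use the same substring-matching states — A through D holding how much of `qqp` has just been matched — but flip the accepting set: everything except the trap D accepts.
       p  q 
>* A   A  B 
 * B   A  C 
 * C   D  C 
   D   D  D 
(> = start, * = accepting)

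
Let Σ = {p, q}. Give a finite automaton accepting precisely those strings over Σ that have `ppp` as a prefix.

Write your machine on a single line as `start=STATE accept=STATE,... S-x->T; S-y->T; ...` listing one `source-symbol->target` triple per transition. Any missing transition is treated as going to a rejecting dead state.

start=s0; accept=s3; s0-p->s1; s0-q->s4; s1-p->s2; s1-q->s4; s2-p->s3; s2-q->s4; s3-p->s3; s3-q->s3; s4-p->s4; s4-q->s4

Walk along `ppp` while the input agrees: from s0 take `p` to s1, and so on. Any deviation drops to the rejecting sink s4. Once s3 is reached the prefix is confirmed and every continuation is accepted.
With 5 states:
        p   q  
>  s0   s1  s4 
   s1   s2  s4 
   s2   s3  s4 
 * s3   s3  s3 
   s4   s4  s4 
(> = start, * = accepting)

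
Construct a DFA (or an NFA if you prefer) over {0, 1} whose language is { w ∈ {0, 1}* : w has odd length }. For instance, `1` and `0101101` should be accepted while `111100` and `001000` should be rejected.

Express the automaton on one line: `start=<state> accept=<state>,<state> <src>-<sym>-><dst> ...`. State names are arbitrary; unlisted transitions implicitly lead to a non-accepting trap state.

start=q0 accept=q1 q0-0->q1 q0-1->q1 q1-0->q0 q1-1->q0

Count input length modulo 2: every symbol advances one step around the cycle q0 → q1 → q0. Accept at q1.
A 2-state machine:
        0   1  
>  q0   q1  q1 
 * q1   q0  q0 
(> = start, * = accepting)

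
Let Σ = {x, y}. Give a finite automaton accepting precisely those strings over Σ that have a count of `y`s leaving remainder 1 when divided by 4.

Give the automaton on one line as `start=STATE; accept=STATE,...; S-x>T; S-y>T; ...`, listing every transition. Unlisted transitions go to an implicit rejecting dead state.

The only thing that matters is how many `y`s have appeared, reduced mod 4. Use one state per residue: q0 for 0, …, q3 for 3. Reading `y` moves to the next residue; anything else stays put. q1 is accepting.
A 4-state machine:
        x   y  
>  q0   q0  q1 
 * q1   q1  q2 
   q2   q2  q3 
   q3   q3  q0 
(> = start, * = accepting)

start=q0; accept=q1; q0-x>q0; q0-y>q1; q1-x>q1; q1-y>q2; q2-x>q2; q2-y>q3; q3-x>q3; q3-y>q0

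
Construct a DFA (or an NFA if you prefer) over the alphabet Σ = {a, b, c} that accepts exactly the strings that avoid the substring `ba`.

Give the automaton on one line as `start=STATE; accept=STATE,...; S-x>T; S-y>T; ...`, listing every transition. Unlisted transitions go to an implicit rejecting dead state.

Track partial matches of the forbidden pattern `ba`. State s2 is a dead state reached once `ba` has occurred; every other state accepts. s0 means no part of `ba` is currently matched.
With 3 states:
        a   b   c  
>* s0   s0  s1  s0 
 * s1   s2  s1  s0 
   s2   s2  s2  s2 
(> = start, * = accepting)

start=s0; accept=s0,s1; s0-a>s0; s0-b>s1; s0-c>s0; s1-a>s2; s1-b>s1; s1-c>s0; s2-a>s2; s2-b>s2; s2-c>s2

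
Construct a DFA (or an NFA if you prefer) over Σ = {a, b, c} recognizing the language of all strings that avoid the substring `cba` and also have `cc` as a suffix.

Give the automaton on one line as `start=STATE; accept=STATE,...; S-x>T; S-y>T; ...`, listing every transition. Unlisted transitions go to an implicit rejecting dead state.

Handle the two conditions separately and then intersect. The first has 4 states tracking partial matches of the forbidden pattern `cba`; the second has 3 states tracking how much of the suffix `cc` has currently been matched. A product state is a pair (one from each), accepting exactly when both do.
        a   b   c  
>  q0   q0  q0  q1 
   q1   q0  q2  q3 
   q2   q4  q0  q1 
 * q3   q0  q2  q3 
   q4   q4  q4  q5 
   q5   q4  q4  q6 
   q6   q4  q4  q6 
(> = start, * = accepting)

start=q0; accept=q3; q0-a>q0; q0-b>q0; q0-c>q1; q1-a>q0; q1-b>q2; q1-c>q3; q2-a>q4; q2-b>q0; q2-c>q1; q3-a>q0; q3-b>q2; q3-c>q3; q4-a>q4; q4-b>q4; q4-c>q5; q5-a>q4; q5-b>q4; q5-c>q6; q6-a>q4; q6-b>q4; q6-c>q6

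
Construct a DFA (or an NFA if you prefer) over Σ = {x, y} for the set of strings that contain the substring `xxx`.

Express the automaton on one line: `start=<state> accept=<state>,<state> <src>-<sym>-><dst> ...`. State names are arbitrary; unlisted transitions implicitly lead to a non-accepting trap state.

start=q0 accept=q3 q0-x->q1 q0-y->q0 q1-x->q2 q1-y->q0 q2-x->q3 q2-y->q0 q3-x->q3 q3-y->q3

Track how much of `xxx` has been matched so far: state q0 is no progress, q3 is the absorbing accept state reached once `xxx` has occurred. Intermediate states record partial matches; on a mismatch, fall back to the longest reusable overlap.
With 4 states:
        x   y  
>  q0   q1  q0 
   q1   q2  q0 
   q2   q3  q0 
 * q3   q3  q3 
(> = start, * = accepting)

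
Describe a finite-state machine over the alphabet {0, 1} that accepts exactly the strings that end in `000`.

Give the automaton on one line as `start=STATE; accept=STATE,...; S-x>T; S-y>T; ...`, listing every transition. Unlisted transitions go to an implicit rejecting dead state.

Remember how much of `000` the current input suffix matches. State s0 means no match yet; s1 means the last symbol is `0`; s2 means the last 2 symbols are `00`; s3 means the last 3 symbols are `000`. Only s3 accepts. On a mismatch, fall back to the longest proper suffix that is still a prefix of `000`.
With 4 states:
        0   1  
>  s0   s1  s0 
   s1   s2  s0 
   s2   s3  s0 
 * s3   s3  s0 
(> = start, * = accepting)

start=s0; accept=s3; s0-0>s1; s0-1>s0; s1-0>s2; s1-1>s0; s2-0>s3; s2-1>s0; s3-0>s3; s3-1>s0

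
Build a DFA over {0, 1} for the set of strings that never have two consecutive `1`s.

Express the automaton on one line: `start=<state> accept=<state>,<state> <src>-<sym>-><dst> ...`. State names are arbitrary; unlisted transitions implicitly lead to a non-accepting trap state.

This is the complement of 'contains `11`'. Use the same substring-matching states — s0 through s2 holding how much of `11` has just been matched — but flip the accepting set: everything except the trap s2 accepts.
3 states suffice.
        0   1  
>* s0   s0  s1 
 * s1   s0  s2 
   s2   s2  s2 
(> = start, * = accepting)

start=s0 accept=s0,s1 s0-0->s0 s0-1->s1 s1-0->s0 s1-1->s2 s2-0->s2 s2-1->s2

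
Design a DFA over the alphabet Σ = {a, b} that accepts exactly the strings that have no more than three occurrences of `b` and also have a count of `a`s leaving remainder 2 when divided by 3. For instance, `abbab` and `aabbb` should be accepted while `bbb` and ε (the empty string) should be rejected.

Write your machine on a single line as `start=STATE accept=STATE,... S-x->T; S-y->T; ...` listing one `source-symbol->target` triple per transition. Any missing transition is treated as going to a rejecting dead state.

Build one automaton per condition and run them in lockstep. The first has 5 states tracking the count of `b`s, saturating at 4; the second has 3 states tracking the count of `a`s modulo 3. A product state is a pair (one from each), accepting exactly when both do. Minimizing collapses redundant product states.
13 states suffice.
          a    b  
>  q0     q1   q2 
   q1     q3   q4 
   q2     q4   q5 
 * q3     q0   q6 
   q4     q6   q7 
   q5     q7   q8 
 * q6     q2   q9 
   q7     q9  q10 
   q8    q10  q11 
 * q9     q5  q12 
   q10   q12  q11 
   q11   q11  q11 
 * q12    q8  q11 
(> = start, * = accepting)

start=q0; accept=q3,q6,q9,q12; q0-a->q1; q0-b->q2; q1-a->q3; q1-b->q4; q2-a->q4; q2-b->q5; q3-a->q0; q3-b->q6; q4-a->q6; q4-b->q7; q5-a->q7; q5-b->q8; q6-a->q2; q6-b->q9; q7-a->q9; q7-b->q10; q8-a->q10; q8-b->q11; q9-a->q5; q9-b->q12; q10-a->q12; q10-b->q11; q11-a->q11; q11-b->q11; q12-a->q8; q12-b->q11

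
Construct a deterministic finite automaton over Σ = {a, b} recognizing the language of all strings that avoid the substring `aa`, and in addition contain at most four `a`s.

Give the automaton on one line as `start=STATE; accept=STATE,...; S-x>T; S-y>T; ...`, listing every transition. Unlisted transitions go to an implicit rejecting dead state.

Handle the two conditions separately and then intersect. The first has 3 states tracking partial matches of the forbidden pattern `aa`; the second has 6 states tracking the count of `a`s, saturating at 5. A product state is a pair (one from each), accepting exactly when both do.
With 15 states:
          a    b  
>* q0     q1   q0 
 * q1     q2   q3 
   q2     q4   q2 
 * q3     q5   q3 
   q4     q6   q4 
 * q5     q4   q7 
   q6     q8   q6 
 * q7     q9   q7 
   q8     q8   q8 
 * q9     q6  q10 
 * q10   q11  q10 
 * q11    q8  q12 
 * q12   q13  q12 
   q13    q8  q14 
   q14   q13  q14 
(> = start, * = accepting)

start=q0; accept=q0,q1,q3,q5,q7,q9,q10,q11,q12; q0-a>q1; q0-b>q0; q1-a>q2; q1-b>q3; q2-a>q4; q2-b>q2; q3-a>q5; q3-b>q3; q4-a>q6; q4-b>q4; q5-a>q4; q5-b>q7; q6-a>q8; q6-b>q6; q7-a>q9; q7-b>q7; q8-a>q8; q8-b>q8; q9-a>q6; q9-b>q10; q10-a>q11; q10-b>q10; q11-a>q8; q11-b>q12; q12-a>q13; q12-b>q12; q13-a>q8; q13-b>q14; q14-a>q13; q14-b>q14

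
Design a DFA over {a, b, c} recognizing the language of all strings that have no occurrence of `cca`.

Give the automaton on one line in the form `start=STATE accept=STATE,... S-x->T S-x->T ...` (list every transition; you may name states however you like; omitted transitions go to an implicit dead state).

start=s0 accept=s0,s1,s2 s0-a->s0 s0-b->s0 s0-c->s1 s1-a->s0 s1-b->s0 s1-c->s2 s2-a->s3 s2-b->s0 s2-c->s2 s3-a->s3 s3-b->s3 s3-c->s3

This is the complement of 'contains `cca`'. Use the same substring-matching states — s0 through s3 holding how much of `cca` has just been matched — but flip the accepting set: everything except the trap s3 accepts.
With 4 states:
        a   b   c  
>* s0   s0  s0  s1 
 * s1   s0  s0  s2 
 * s2   s3  s0  s2 
   s3   s3  s3  s3 
(> = start, * = accepting)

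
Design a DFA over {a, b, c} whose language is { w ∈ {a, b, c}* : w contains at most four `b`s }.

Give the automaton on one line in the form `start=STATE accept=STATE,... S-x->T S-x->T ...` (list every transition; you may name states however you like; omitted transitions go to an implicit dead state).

start=S0 accept=S0,S1,S2,S3,S4 S0-a->S0 S0-b->S1 S0-c->S0 S1-a->S1 S1-b->S2 S1-c->S1 S2-a->S2 S2-b->S3 S2-c->S2 S3-a->S3 S3-b->S4 S3-c->S3 S4-a->S4 S4-b->S5 S4-c->S4 S5-a->S5 S5-b->S5 S5-c->S5

Only the number of `b`s matters, and only up to 5. Make a chain S0 → S1 → S2 → S3 → S4 → S5 advanced by each `b` (with S5 absorbing); every other symbol self-loops. The accepting set is {S0, S1, S2, S3, S4}.
A 6-state machine:
        a   b   c  
>* S0   S0  S1  S0 
 * S1   S1  S2  S1 
 * S2   S2  S3  S2 
 * S3   S3  S4  S3 
 * S4   S4  S5  S4 
   S5   S5  S5  S5 
(> = start, * = accepting)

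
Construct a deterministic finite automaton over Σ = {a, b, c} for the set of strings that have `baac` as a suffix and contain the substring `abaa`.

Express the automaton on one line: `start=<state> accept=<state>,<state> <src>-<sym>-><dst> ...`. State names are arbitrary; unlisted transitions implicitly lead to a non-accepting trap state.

Run two small machines in parallel and take their product. One (5 states) tracks how much of the suffix `baac` has currently been matched; the other (5 states) tracks whether and how much of `abaa` has been seen. Each combined state is a pair, one component from each; accept when both components accept. After merging equivalent states the machine shrinks.
        a   b   c  
>  q0   q1  q0  q0 
   q1   q1  q2  q0 
   q2   q3  q0  q0 
   q3   q4  q2  q0 
   q4   q5  q6  q7 
   q5   q5  q6  q5 
   q6   q8  q6  q5 
 * q7   q5  q6  q5 
   q8   q4  q6  q5 
(> = start, * = accepting)

start=q0 accept=q7 q0-a->q1 q0-b->q0 q0-c->q0 q1-a->q1 q1-b->q2 q1-c->q0 q2-a->q3 q2-b->q0 q2-c->q0 q3-a->q4 q3-b->q2 q3-c->q0 q4-a->q5 q4-b->q6 q4-c->q7 q5-a->q5 q5-b->q6 q5-c->q5 q6-a->q8 q6-b->q6 q6-c->q5 q7-a->q5 q7-b->q6 q7-c->q5 q8-a->q4 q8-b->q6 q8-c->q5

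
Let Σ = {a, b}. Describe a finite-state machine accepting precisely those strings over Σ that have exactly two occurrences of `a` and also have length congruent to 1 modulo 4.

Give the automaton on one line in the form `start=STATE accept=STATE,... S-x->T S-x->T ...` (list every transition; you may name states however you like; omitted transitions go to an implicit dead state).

Run two small machines in parallel and take their product. The first has 4 states tracking the count of `a`s, saturating at 3; the second has 4 states tracking the input length modulo 4. A product state is a pair (one from each), accepting exactly when both do.
          a    b  
>  S0     S1   S2 
   S1     S3   S4 
   S2     S4   S5 
   S3     S6   S7 
   S4     S7   S8 
   S5     S8   S9 
   S6    S10  S10 
   S7    S10  S11 
   S8    S11  S12 
   S9    S12   S0 
   S10   S13  S13 
   S11   S13  S14 
   S12   S14   S1 
   S13   S15  S15 
 * S14   S15   S3 
   S15    S6   S6 
(> = start, * = accepting)

start=S0 accept=S14 S0-a->S1 S0-b->S2 S1-a->S3 S1-b->S4 S2-a->S4 S2-b->S5 S3-a->S6 S3-b->S7 S4-a->S7 S4-b->S8 S5-a->S8 S5-b->S9 S6-a->S10 S6-b->S10 S7-a->S10 S7-b->S11 S8-a->S11 S8-b->S12 S9-a->S12 S9-b->S0 S10-a->S13 S10-b->S13 S11-a->S13 S11-b->S14 S12-a->S14 S12-b->S1 S13-a->S15 S13-b->S15 S14-a->S15 S14-b->S3 S15-a->S6 S15-b->S6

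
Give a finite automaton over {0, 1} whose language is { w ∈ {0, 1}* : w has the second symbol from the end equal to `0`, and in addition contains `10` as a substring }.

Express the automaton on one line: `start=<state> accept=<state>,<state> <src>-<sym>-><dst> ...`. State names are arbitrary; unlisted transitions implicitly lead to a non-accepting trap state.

start=q0 accept=q3,q4 q0-0->q0 q0-1->q1 q1-0->q2 q1-1->q1 q2-0->q3 q2-1->q4 q3-0->q3 q3-1->q4 q4-0->q2 q4-1->q1

Build one automaton per condition and run them in lockstep. One (7 states) tracks the last 2 symbols read; the other (3 states) tracks whether and how much of `10` has been seen. Each combined state is a pair, one component from each; accept when both components accept. Equivalent product states are then merged.
        0   1  
>  q0   q0  q1 
   q1   q2  q1 
   q2   q3  q4 
 * q3   q3  q4 
 * q4   q2  q1 
(> = start, * = accepting)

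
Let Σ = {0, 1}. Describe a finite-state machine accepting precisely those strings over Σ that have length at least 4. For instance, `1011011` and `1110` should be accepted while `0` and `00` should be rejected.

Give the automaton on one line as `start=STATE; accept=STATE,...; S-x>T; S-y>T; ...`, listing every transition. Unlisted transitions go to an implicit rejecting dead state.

start=q0; accept=q4,q5; q0-0>q1; q0-1>q1; q1-0>q2; q1-1>q2; q2-0>q3; q2-1>q3; q3-0>q4; q3-1>q4; q4-0>q5; q4-1>q5; q5-0>q5; q5-1>q5

We only need to distinguish lengths 0, 1, …, 4, and '>4'. Chain q0 → q1 → q2 → q3 → q4 → q5 on every symbol, with q5 looping. Accepting states: {q4, q5}.
6 states suffice.
        0   1  
>  q0   q1  q1 
   q1   q2  q2 
   q2   q3  q3 
   q3   q4  q4 
 * q4   q5  q5 
 * q5   q5  q5 
(> = start, * = accepting)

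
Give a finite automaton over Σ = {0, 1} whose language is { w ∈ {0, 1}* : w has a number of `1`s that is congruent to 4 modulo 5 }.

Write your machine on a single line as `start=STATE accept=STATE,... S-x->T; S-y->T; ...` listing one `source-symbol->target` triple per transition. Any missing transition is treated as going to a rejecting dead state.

start=q0; accept=q4; q0-0->q0; q0-1->q1; q1-0->q1; q1-1->q2; q2-0->q2; q2-1->q3; q3-0->q3; q3-1->q4; q4-0->q4; q4-1->q0

The only thing that matters is how many `1`s have appeared, reduced mod 5. Use one state per residue: q0 for 0, …, q4 for 4. Reading `1` moves to the next residue; anything else stays put. q4 is accepting.
        0   1  
>  q0   q0  q1 
   q1   q1  q2 
   q2   q2  q3 
   q3   q3  q4 
 * q4   q4  q0 
(> = start, * = accepting)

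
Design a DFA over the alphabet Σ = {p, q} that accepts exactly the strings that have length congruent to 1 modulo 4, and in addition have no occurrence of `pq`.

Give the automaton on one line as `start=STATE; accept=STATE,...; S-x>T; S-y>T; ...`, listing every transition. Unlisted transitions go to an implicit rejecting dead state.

Run two small machines in parallel and take their product. One (4 states) tracks the input length modulo 4; the other (3 states) tracks partial matches of the forbidden pattern `pq`. Each combined state is a pair, one component from each; accept when both components accept.
          p    q  
>  s0     s1   s2 
 * s1     s3   s4 
 * s2     s3   s5 
   s3     s6   s7 
   s4     s7   s7 
   s5     s6   s8 
   s6     s9  s10 
   s7    s10  s10 
   s8     s9   s0 
   s9     s1  s11 
   s10   s11  s11 
   s11    s4   s4 
(> = start, * = accepting)

start=s0; accept=s1,s2; s0-p>s1; s0-q>s2; s1-p>s3; s1-q>s4; s2-p>s3; s2-q>s5; s3-p>s6; s3-q>s7; s4-p>s7; s4-q>s7; s5-p>s6; s5-q>s8; s6-p>s9; s6-q>s10; s7-p>s10; s7-q>s10; s8-p>s9; s8-q>s0; s9-p>s1; s9-q>s11; s10-p>s11; s10-q>s11; s11-p>s4; s11-q>s4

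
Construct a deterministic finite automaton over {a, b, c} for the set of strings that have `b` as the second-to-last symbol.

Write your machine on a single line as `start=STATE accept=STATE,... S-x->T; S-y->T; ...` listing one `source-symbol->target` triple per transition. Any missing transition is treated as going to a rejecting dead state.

A DFA must remember the last 2 symbols (since which symbol is second-to-last isn't known until the input ends). Use one state per possible window of the last ≤2 symbols; accept from those whose window starts with `b`.
A 13-state machine:
          a    b    c  
>  q0     q1   q2   q3 
   q1     q4   q5   q6 
   q2     q7   q8   q9 
   q3    q10  q11  q12 
   q4     q4   q5   q6 
   q5     q7   q8   q9 
   q6    q10  q11  q12 
 * q7     q4   q5   q6 
 * q8     q7   q8   q9 
 * q9    q10  q11  q12 
   q10    q4   q5   q6 
   q11    q7   q8   q9 
   q12   q10  q11  q12 
(> = start, * = accepting)

start=q0; accept=q7,q8,q9; q0-a->q1; q0-b->q2; q0-c->q3; q1-a->q4; q1-b->q5; q1-c->q6; q2-a->q7; q2-b->q8; q2-c->q9; q3-a->q10; q3-b->q11; q3-c->q12; q4-a->q4; q4-b->q5; q4-c->q6; q5-a->q7; q5-b->q8; q5-c->q9; q6-a->q10; q6-b->q11; q6-c->q12; q7-a->q4; q7-b->q5; q7-c->q6; q8-a->q7; q8-b->q8; q8-c->q9; q9-a->q10; q9-b->q11; q9-c->q12; q10-a->q4; q10-b->q5; q10-c->q6; q11-a->q7; q11-b->q8; q11-c->q9; q12-a->q10; q12-b->q11; q12-c->q12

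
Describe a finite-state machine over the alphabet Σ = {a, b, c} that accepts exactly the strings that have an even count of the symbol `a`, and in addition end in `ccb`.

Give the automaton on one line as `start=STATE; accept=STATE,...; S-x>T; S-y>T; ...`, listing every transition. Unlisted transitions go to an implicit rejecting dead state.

Run two small machines in parallel and take their product. One (2 states) tracks the count of `a`s modulo 2; the other (4 states) tracks how much of the suffix `ccb` has currently been matched. Each combined state is a pair, one component from each; accept when both components accept. After merging equivalent states the machine shrinks.
        a   b   c  
>  S0   S1  S0  S2 
   S1   S0  S1  S1 
   S2   S1  S0  S3 
   S3   S1  S4  S3 
 * S4   S1  S0  S2 
(> = start, * = accepting)

start=S0; accept=S4; S0-a>S1; S0-b>S0; S0-c>S2; S1-a>S0; S1-b>S1; S1-c>S1; S2-a>S1; S2-b>S0; S2-c>S3; S3-a>S1; S3-b>S4; S3-c>S3; S4-a>S1; S4-b>S0; S4-c>S2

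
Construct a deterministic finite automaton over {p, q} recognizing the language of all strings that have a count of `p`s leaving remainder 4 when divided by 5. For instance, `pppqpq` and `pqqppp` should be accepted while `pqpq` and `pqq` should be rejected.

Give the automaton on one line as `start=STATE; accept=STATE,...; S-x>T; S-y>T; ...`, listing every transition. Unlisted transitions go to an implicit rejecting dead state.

start=A; accept=E; A-p>B; A-q>A; B-p>C; B-q>B; C-p>D; C-q>C; D-p>E; D-q>D; E-p>A; E-q>E

The only thing that matters is how many `p`s have appeared, reduced mod 5. Use one state per residue: A for 0, …, E for 4. Reading `p` moves to the next residue; anything else stays put. E is accepting.
With 5 states:
       p  q 
>  A   B  A 
   B   C  B 
   C   D  C 
   D   E  D 
 * E   A  E 
(> = start, * = accepting)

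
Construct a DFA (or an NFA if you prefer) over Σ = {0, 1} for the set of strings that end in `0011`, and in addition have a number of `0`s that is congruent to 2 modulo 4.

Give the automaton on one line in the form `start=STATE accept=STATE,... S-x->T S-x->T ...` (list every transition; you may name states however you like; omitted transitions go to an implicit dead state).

Run two small machines in parallel and take their product. The first has 5 states tracking how much of the suffix `0011` has currently been matched; the second has 4 states tracking the count of `0`s modulo 4. A product state is a pair (one from each), accepting exactly when both do.
A 20-state machine:
          0    1  
>  s0     s1   s0 
   s1     s2   s3 
   s2     s4   s5 
   s3     s6   s3 
   s4     s7   s8 
   s5     s9  s10 
   s6     s4  s11 
   s7    s12  s13 
   s8    s14  s15 
   s9     s7  s16 
 * s10    s9  s11 
   s11    s9  s11 
   s12    s2  s17 
   s13    s1  s18 
   s14   s12   s0 
   s15   s14  s16 
   s16   s14  s16 
   s17    s6  s19 
   s18    s1   s0 
   s19    s6   s3 
(> = start, * = accepting)

start=s0 accept=s10 s0-0->s1 s0-1->s0 s1-0->s2 s1-1->s3 s2-0->s4 s2-1->s5 s3-0->s6 s3-1->s3 s4-0->s7 s4-1->s8 s5-0->s9 s5-1->s10 s6-0->s4 s6-1->s11 s7-0->s12 s7-1->s13 s8-0->s14 s8-1->s15 s9-0->s7 s9-1->s16 s10-0->s9 s10-1->s11 s11-0->s9 s11-1->s11 s12-0->s2 s12-1->s17 s13-0->s1 s13-1->s18 s14-0->s12 s14-1->s0 s15-0->s14 s15-1->s16 s16-0->s14 s16-1->s16 s17-0->s6 s17-1->s19 s18-0->s1 s18-1->s0 s19-0->s6 s19-1->s3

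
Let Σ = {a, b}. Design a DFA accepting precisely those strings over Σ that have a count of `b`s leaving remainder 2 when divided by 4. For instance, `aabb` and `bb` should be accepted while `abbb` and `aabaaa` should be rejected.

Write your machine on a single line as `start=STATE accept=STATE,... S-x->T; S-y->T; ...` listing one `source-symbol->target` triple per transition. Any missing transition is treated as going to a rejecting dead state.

Keep the running count of `b`s modulo 4: each `b` advances along the cycle q0 → q1 → q2 → q3 → q0 while other symbols loop. Accept at q2.
        a   b  
>  q0   q0  q1 
   q1   q1  q2 
 * q2   q2  q3 
   q3   q3  q0 
(> = start, * = accepting)

start=q0; accept=q2; q0-a->q0; q0-b->q1; q1-a->q1; q1-b->q2; q2-a->q2; q2-b->q3; q3-a->q3; q3-b->q0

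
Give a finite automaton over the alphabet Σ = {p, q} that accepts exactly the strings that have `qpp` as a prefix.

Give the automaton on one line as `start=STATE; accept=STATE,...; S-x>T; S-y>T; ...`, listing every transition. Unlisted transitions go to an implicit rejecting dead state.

Walk along `qpp` while the input agrees: from S0 take `q` to S1, and so on. Any deviation drops to the rejecting sink S4. Once S3 is reached the prefix is confirmed and every continuation is accepted.
With 5 states:
        p   q  
>  S0   S4  S1 
   S1   S2  S4 
   S2   S3  S4 
 * S3   S3  S3 
   S4   S4  S4 
(> = start, * = accepting)

start=S0; accept=S3; S0-p>S4; S0-q>S1; S1-p>S2; S1-q>S4; S2-p>S3; S2-q>S4; S3-p>S3; S3-q>S3; S4-p>S4; S4-q>S4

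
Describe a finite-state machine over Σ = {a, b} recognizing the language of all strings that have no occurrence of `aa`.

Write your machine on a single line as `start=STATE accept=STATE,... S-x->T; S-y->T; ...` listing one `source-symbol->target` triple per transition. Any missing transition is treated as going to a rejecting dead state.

start=S0; accept=S0,S1; S0-a->S1; S0-b->S0; S1-a->S2; S1-b->S0; S2-a->S2; S2-b->S2

This is the complement of 'contains `aa`'. Use the same substring-matching states — S0 through S2 holding how much of `aa` has just been matched — but flip the accepting set: everything except the trap S2 accepts.
A 3-state machine:
        a   b  
>* S0   S1  S0 
 * S1   S2  S0 
   S2   S2  S2 
(> = start, * = accepting)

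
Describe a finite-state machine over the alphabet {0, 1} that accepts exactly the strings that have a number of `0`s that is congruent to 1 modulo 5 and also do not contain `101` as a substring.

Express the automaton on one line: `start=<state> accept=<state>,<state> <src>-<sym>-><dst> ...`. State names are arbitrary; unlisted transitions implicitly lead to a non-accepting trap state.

Run two small machines in parallel and take their product. The first has 5 states tracking the count of `0`s modulo 5; the second has 4 states tracking partial matches of the forbidden pattern `101`. A product state is a pair (one from each), accepting exactly when both do. Minimizing collapses redundant product states.
16 states suffice.
          0    1  
>  S0     S1   S2 
 * S1     S3   S4 
   S2     S5   S2 
   S3     S6   S7 
 * S4     S8   S4 
 * S5     S3   S9 
   S6    S10  S11 
   S7    S12   S7 
   S8     S6   S9 
   S9     S9   S9 
   S10    S0  S13 
   S11   S14  S11 
   S12   S10   S9 
   S13   S15  S13 
   S14    S0   S9 
   S15    S1   S9 
(> = start, * = accepting)

start=S0 accept=S1,S4,S5 S0-0->S1 S0-1->S2 S1-0->S3 S1-1->S4 S2-0->S5 S2-1->S2 S3-0->S6 S3-1->S7 S4-0->S8 S4-1->S4 S5-0->S3 S5-1->S9 S6-0->S10 S6-1->S11 S7-0->S12 S7-1->S7 S8-0->S6 S8-1->S9 S9-0->S9 S9-1->S9 S10-0->S0 S10-1->S13 S11-0->S14 S11-1->S11 S12-0->S10 S12-1->S9 S13-0->S15 S13-1->S13 S14-0->S0 S14-1->S9 S15-0->S1 S15-1->S9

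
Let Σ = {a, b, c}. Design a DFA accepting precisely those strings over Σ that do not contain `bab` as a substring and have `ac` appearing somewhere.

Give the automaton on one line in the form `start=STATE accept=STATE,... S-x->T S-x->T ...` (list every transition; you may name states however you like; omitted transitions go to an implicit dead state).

Build one automaton per condition and run them in lockstep. The first has 4 states tracking partial matches of the forbidden pattern `bab`; the second has 3 states tracking whether and how much of `ac` has been seen. A product state is a pair (one from each), accepting exactly when both do. After merging equivalent states the machine shrinks.
        a   b   c  
>  q0   q1  q2  q0 
   q1   q1  q2  q3 
   q2   q4  q2  q0 
 * q3   q3  q5  q3 
   q4   q1  q6  q3 
 * q5   q7  q5  q3 
   q6   q6  q6  q6 
 * q7   q3  q6  q3 
(> = start, * = accepting)

start=q0 accept=q3,q5,q7 q0-a->q1 q0-b->q2 q0-c->q0 q1-a->q1 q1-b->q2 q1-c->q3 q2-a->q4 q2-b->q2 q2-c->q0 q3-a->q3 q3-b->q5 q3-c->q3 q4-a->q1 q4-b->q6 q4-c->q3 q5-a->q7 q5-b->q5 q5-c->q3 q6-a->q6 q6-b->q6 q6-c->q6 q7-a->q3 q7-b->q6 q7-c->q3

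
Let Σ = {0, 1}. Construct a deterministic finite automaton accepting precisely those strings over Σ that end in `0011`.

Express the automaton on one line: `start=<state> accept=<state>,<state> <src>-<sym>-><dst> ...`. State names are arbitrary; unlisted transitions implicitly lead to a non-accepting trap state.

Remember how much of `0011` the current input suffix matches. State q0 means no match yet; q1 means the last symbol is `0`; q2 means the last 2 symbols are `00`; q3 means the last 3 symbols are `001`; q4 means the last 4 symbols are `0011`. Only q4 accepts. On a mismatch, fall back to the longest proper suffix that is still a prefix of `0011`.
With 5 states:
        0   1  
>  q0   q1  q0 
   q1   q2  q0 
   q2   q2  q3 
   q3   q1  q4 
 * q4   q1  q0 
(> = start, * = accepting)

start=q0 accept=q4 q0-0->q1 q0-1->q0 q1-0->q2 q1-1->q0 q2-0->q2 q2-1->q3 q3-0->q1 q3-1->q4 q4-0->q1 q4-1->q0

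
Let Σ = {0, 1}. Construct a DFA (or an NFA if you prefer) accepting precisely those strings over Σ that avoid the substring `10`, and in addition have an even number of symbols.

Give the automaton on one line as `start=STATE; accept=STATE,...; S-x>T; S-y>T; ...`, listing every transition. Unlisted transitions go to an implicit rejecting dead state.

Run two small machines in parallel and take their product. The first has 3 states tracking partial matches of the forbidden pattern `10`; the second has 2 states tracking the input length modulo 2. A product state is a pair (one from each), accepting exactly when both do.
With 6 states:
       0  1 
>* A   B  C 
   B   A  D 
   C   E  D 
 * D   F  C 
   E   F  F 
   F   E  E 
(> = start, * = accepting)

start=A; accept=A,D; A-0>B; A-1>C; B-0>A; B-1>D; C-0>E; C-1>D; D-0>F; D-1>C; E-0>F; E-1>F; F-0>E; F-1>E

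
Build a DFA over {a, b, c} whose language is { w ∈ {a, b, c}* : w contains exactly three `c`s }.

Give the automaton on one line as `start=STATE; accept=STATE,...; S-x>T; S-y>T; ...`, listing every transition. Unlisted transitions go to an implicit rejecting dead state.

Count `c`s, saturating at 4: states S0 through S3 mean 0 through 3 `c`s seen; S4 means more than 3. Each `c` increments (capped at S4); other symbols loop. Accept from {S3}.
        a   b   c  
>  S0   S0  S0  S1 
   S1   S1  S1  S2 
   S2   S2  S2  S3 
 * S3   S3  S3  S4 
   S4   S4  S4  S4 
(> = start, * = accepting)

start=S0; accept=S3; S0-a>S0; S0-b>S0; S0-c>S1; S1-a>S1; S1-b>S1; S1-c>S2; S2-a>S2; S2-b>S2; S2-c>S3; S3-a>S3; S3-b>S3; S3-c>S4; S4-a>S4; S4-b>S4; S4-c>S4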